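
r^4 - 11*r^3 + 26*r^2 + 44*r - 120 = (r - 6)*(r - 5)*(r - 2)*(r + 2)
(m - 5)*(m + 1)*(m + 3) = m^3 - m^2 - 17*m - 15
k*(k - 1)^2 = k^3 - 2*k^2 + k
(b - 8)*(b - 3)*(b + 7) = b^3 - 4*b^2 - 53*b + 168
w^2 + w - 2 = (w - 1)*(w + 2)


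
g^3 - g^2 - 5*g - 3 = (g - 3)*(g + 1)^2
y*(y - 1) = y^2 - y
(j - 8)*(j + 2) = j^2 - 6*j - 16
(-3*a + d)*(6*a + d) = -18*a^2 + 3*a*d + d^2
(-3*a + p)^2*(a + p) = 9*a^3 + 3*a^2*p - 5*a*p^2 + p^3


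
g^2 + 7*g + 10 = (g + 2)*(g + 5)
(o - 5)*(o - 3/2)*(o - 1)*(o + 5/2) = o^4 - 5*o^3 - 19*o^2/4 + 55*o/2 - 75/4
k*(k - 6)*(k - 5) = k^3 - 11*k^2 + 30*k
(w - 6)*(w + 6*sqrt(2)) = w^2 - 6*w + 6*sqrt(2)*w - 36*sqrt(2)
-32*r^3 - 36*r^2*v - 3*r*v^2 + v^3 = (-8*r + v)*(r + v)*(4*r + v)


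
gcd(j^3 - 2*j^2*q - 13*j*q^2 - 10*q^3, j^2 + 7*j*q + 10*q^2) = j + 2*q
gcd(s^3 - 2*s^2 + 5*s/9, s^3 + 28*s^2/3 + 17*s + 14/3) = 1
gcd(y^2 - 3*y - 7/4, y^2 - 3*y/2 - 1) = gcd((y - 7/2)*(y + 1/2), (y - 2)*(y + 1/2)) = y + 1/2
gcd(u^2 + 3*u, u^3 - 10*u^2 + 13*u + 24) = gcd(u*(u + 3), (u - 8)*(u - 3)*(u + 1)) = 1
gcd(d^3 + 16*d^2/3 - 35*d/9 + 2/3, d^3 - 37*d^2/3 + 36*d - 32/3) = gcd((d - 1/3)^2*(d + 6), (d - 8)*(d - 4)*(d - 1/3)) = d - 1/3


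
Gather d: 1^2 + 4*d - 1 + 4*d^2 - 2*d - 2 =4*d^2 + 2*d - 2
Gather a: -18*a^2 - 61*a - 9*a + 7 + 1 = -18*a^2 - 70*a + 8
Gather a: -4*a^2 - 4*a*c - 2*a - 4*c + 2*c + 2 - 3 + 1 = -4*a^2 + a*(-4*c - 2) - 2*c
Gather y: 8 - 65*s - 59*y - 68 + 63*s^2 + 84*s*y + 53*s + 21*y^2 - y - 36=63*s^2 - 12*s + 21*y^2 + y*(84*s - 60) - 96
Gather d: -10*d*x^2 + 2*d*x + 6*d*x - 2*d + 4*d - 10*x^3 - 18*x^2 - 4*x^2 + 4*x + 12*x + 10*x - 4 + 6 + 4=d*(-10*x^2 + 8*x + 2) - 10*x^3 - 22*x^2 + 26*x + 6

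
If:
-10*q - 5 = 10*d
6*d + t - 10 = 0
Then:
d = 5/3 - t/6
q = t/6 - 13/6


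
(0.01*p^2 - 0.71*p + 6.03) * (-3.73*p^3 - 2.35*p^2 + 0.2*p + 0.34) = -0.0373*p^5 + 2.6248*p^4 - 20.8214*p^3 - 14.3091*p^2 + 0.9646*p + 2.0502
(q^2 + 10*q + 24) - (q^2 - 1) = 10*q + 25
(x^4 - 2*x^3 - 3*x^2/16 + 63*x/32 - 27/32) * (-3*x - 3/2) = -3*x^5 + 9*x^4/2 + 57*x^3/16 - 45*x^2/8 - 27*x/64 + 81/64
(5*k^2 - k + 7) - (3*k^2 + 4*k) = 2*k^2 - 5*k + 7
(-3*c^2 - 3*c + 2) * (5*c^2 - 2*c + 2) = -15*c^4 - 9*c^3 + 10*c^2 - 10*c + 4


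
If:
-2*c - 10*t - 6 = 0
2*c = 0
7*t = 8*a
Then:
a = -21/40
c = 0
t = -3/5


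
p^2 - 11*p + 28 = (p - 7)*(p - 4)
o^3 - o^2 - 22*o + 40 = (o - 4)*(o - 2)*(o + 5)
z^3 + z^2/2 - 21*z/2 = z*(z - 3)*(z + 7/2)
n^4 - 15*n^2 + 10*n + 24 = (n - 3)*(n - 2)*(n + 1)*(n + 4)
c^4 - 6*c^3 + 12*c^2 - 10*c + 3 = (c - 3)*(c - 1)^3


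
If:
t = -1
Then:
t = -1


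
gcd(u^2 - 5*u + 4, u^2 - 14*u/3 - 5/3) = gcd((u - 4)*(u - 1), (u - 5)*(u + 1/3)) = 1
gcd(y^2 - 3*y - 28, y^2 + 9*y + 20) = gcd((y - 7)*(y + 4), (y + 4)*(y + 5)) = y + 4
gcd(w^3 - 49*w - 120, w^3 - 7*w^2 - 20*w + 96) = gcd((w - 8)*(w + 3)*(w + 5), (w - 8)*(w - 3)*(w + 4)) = w - 8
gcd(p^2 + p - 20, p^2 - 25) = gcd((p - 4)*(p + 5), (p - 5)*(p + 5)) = p + 5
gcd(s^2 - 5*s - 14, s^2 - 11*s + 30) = 1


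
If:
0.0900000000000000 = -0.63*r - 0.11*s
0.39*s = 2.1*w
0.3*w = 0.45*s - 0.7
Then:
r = -0.45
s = 1.78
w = 0.33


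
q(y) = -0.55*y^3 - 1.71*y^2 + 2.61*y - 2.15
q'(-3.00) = -1.98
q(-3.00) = -10.52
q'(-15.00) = -317.34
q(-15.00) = 1430.20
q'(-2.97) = -1.79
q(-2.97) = -10.58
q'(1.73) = -8.24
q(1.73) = -5.60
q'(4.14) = -39.83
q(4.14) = -59.68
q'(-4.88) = -19.99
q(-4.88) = 8.31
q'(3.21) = -25.37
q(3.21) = -29.58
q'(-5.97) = -35.78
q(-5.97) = 38.35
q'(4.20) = -40.86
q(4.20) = -62.10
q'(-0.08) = 2.87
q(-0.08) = -2.37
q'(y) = -1.65*y^2 - 3.42*y + 2.61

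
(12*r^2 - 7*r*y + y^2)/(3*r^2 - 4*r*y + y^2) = (-4*r + y)/(-r + y)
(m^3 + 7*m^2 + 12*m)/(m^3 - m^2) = (m^2 + 7*m + 12)/(m*(m - 1))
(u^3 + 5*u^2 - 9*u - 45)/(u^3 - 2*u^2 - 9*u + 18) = (u + 5)/(u - 2)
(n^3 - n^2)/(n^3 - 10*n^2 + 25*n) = n*(n - 1)/(n^2 - 10*n + 25)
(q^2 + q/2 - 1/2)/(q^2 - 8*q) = (2*q^2 + q - 1)/(2*q*(q - 8))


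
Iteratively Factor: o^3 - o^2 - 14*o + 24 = (o + 4)*(o^2 - 5*o + 6) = (o - 2)*(o + 4)*(o - 3)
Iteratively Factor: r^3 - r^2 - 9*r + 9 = (r - 1)*(r^2 - 9) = (r - 1)*(r + 3)*(r - 3)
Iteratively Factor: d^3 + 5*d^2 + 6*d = (d + 2)*(d^2 + 3*d) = (d + 2)*(d + 3)*(d)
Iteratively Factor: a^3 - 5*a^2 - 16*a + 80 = (a + 4)*(a^2 - 9*a + 20) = (a - 5)*(a + 4)*(a - 4)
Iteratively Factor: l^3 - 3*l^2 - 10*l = (l)*(l^2 - 3*l - 10) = l*(l - 5)*(l + 2)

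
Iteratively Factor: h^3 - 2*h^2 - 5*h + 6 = (h - 1)*(h^2 - h - 6) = (h - 3)*(h - 1)*(h + 2)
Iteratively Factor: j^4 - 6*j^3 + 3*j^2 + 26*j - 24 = (j - 4)*(j^3 - 2*j^2 - 5*j + 6) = (j - 4)*(j + 2)*(j^2 - 4*j + 3) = (j - 4)*(j - 3)*(j + 2)*(j - 1)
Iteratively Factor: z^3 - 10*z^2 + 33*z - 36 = (z - 3)*(z^2 - 7*z + 12) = (z - 4)*(z - 3)*(z - 3)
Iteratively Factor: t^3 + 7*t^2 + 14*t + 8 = (t + 4)*(t^2 + 3*t + 2) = (t + 1)*(t + 4)*(t + 2)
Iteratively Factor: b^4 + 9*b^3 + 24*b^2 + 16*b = (b + 4)*(b^3 + 5*b^2 + 4*b) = (b + 4)^2*(b^2 + b) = b*(b + 4)^2*(b + 1)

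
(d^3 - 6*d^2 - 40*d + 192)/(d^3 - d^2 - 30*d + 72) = (d - 8)/(d - 3)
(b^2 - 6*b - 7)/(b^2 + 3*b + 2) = (b - 7)/(b + 2)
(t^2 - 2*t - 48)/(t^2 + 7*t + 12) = (t^2 - 2*t - 48)/(t^2 + 7*t + 12)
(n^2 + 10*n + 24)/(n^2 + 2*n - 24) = (n + 4)/(n - 4)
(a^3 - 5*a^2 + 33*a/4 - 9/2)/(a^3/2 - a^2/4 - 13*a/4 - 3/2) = (-4*a^3 + 20*a^2 - 33*a + 18)/(-2*a^3 + a^2 + 13*a + 6)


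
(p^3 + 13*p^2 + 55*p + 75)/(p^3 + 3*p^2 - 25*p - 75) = (p + 5)/(p - 5)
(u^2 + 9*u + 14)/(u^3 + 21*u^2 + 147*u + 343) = (u + 2)/(u^2 + 14*u + 49)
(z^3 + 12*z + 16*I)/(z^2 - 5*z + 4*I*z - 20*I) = (z^3 + 12*z + 16*I)/(z^2 + z*(-5 + 4*I) - 20*I)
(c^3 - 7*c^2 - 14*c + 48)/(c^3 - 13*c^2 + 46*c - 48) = (c + 3)/(c - 3)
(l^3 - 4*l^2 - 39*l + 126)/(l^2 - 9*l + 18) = (l^2 - l - 42)/(l - 6)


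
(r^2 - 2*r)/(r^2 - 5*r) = (r - 2)/(r - 5)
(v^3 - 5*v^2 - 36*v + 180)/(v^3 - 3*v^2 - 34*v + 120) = (v - 6)/(v - 4)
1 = 1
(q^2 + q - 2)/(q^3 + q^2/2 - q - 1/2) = 2*(q + 2)/(2*q^2 + 3*q + 1)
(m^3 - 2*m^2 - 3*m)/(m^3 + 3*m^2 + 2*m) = (m - 3)/(m + 2)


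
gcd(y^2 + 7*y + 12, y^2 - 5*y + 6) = 1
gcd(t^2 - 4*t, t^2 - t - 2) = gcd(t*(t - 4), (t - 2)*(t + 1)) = 1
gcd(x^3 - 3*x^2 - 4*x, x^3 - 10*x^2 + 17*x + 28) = x^2 - 3*x - 4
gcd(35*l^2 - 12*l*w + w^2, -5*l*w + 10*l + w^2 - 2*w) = -5*l + w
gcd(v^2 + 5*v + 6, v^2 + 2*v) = v + 2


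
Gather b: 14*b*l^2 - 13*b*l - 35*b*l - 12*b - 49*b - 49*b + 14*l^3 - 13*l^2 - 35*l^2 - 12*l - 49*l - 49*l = b*(14*l^2 - 48*l - 110) + 14*l^3 - 48*l^2 - 110*l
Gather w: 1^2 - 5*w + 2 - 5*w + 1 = 4 - 10*w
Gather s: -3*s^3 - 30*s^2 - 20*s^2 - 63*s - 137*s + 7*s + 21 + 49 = -3*s^3 - 50*s^2 - 193*s + 70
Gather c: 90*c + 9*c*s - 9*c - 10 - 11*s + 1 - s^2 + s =c*(9*s + 81) - s^2 - 10*s - 9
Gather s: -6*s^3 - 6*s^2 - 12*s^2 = -6*s^3 - 18*s^2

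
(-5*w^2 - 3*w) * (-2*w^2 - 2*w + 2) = 10*w^4 + 16*w^3 - 4*w^2 - 6*w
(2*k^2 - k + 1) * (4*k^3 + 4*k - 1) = 8*k^5 - 4*k^4 + 12*k^3 - 6*k^2 + 5*k - 1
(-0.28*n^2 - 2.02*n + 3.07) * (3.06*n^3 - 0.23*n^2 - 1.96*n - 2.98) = -0.8568*n^5 - 6.1168*n^4 + 10.4076*n^3 + 4.0875*n^2 + 0.00239999999999974*n - 9.1486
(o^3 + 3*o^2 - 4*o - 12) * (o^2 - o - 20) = o^5 + 2*o^4 - 27*o^3 - 68*o^2 + 92*o + 240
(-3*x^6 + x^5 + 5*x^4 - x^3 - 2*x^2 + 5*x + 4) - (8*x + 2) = -3*x^6 + x^5 + 5*x^4 - x^3 - 2*x^2 - 3*x + 2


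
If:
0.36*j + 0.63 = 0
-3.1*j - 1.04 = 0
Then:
No Solution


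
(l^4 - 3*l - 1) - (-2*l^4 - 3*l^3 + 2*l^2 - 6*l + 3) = 3*l^4 + 3*l^3 - 2*l^2 + 3*l - 4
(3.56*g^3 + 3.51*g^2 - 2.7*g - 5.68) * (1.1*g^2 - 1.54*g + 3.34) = 3.916*g^5 - 1.6214*g^4 + 3.515*g^3 + 9.6334*g^2 - 0.270800000000001*g - 18.9712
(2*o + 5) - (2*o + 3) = 2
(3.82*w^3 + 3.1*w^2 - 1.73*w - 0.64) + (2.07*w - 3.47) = 3.82*w^3 + 3.1*w^2 + 0.34*w - 4.11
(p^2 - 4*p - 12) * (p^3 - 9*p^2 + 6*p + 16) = p^5 - 13*p^4 + 30*p^3 + 100*p^2 - 136*p - 192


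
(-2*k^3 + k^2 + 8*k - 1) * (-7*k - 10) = 14*k^4 + 13*k^3 - 66*k^2 - 73*k + 10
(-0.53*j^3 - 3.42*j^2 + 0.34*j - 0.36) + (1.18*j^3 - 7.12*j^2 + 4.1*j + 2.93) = 0.65*j^3 - 10.54*j^2 + 4.44*j + 2.57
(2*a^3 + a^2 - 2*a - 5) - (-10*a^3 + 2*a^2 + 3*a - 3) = 12*a^3 - a^2 - 5*a - 2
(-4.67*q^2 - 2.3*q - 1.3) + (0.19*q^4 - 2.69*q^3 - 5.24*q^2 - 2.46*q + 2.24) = 0.19*q^4 - 2.69*q^3 - 9.91*q^2 - 4.76*q + 0.94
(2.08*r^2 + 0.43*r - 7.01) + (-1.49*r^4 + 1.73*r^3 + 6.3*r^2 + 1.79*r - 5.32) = -1.49*r^4 + 1.73*r^3 + 8.38*r^2 + 2.22*r - 12.33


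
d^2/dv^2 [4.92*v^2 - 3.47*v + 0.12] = 9.84000000000000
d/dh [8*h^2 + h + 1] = 16*h + 1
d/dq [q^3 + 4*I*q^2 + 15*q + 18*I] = 3*q^2 + 8*I*q + 15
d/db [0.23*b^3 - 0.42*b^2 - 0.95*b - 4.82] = 0.69*b^2 - 0.84*b - 0.95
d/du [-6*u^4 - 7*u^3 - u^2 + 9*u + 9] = -24*u^3 - 21*u^2 - 2*u + 9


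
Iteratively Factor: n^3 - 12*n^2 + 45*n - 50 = (n - 5)*(n^2 - 7*n + 10) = (n - 5)*(n - 2)*(n - 5)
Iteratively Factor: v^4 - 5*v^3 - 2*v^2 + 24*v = (v + 2)*(v^3 - 7*v^2 + 12*v) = (v - 3)*(v + 2)*(v^2 - 4*v) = (v - 4)*(v - 3)*(v + 2)*(v)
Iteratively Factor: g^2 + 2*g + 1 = (g + 1)*(g + 1)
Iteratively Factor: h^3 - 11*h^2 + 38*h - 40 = (h - 2)*(h^2 - 9*h + 20) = (h - 4)*(h - 2)*(h - 5)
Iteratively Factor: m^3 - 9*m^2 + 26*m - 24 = (m - 2)*(m^2 - 7*m + 12) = (m - 3)*(m - 2)*(m - 4)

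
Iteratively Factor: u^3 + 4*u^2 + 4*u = (u)*(u^2 + 4*u + 4) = u*(u + 2)*(u + 2)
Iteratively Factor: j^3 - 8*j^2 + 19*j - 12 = (j - 1)*(j^2 - 7*j + 12) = (j - 3)*(j - 1)*(j - 4)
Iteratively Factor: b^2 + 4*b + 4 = (b + 2)*(b + 2)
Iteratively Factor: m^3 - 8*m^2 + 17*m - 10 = (m - 1)*(m^2 - 7*m + 10) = (m - 2)*(m - 1)*(m - 5)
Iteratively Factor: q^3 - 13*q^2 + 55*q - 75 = (q - 5)*(q^2 - 8*q + 15) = (q - 5)*(q - 3)*(q - 5)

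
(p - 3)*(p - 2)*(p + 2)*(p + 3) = p^4 - 13*p^2 + 36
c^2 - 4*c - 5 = (c - 5)*(c + 1)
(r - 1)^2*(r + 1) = r^3 - r^2 - r + 1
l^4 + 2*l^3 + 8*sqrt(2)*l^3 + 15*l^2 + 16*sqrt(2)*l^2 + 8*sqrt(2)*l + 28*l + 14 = (l + 1)^2*(l + sqrt(2))*(l + 7*sqrt(2))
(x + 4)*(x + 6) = x^2 + 10*x + 24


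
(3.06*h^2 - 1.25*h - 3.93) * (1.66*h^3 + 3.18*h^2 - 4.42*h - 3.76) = 5.0796*h^5 + 7.6558*h^4 - 24.024*h^3 - 18.478*h^2 + 22.0706*h + 14.7768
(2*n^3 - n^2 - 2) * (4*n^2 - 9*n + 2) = 8*n^5 - 22*n^4 + 13*n^3 - 10*n^2 + 18*n - 4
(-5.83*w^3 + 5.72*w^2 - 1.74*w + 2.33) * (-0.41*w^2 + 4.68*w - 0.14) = 2.3903*w^5 - 29.6296*w^4 + 28.2992*w^3 - 9.8993*w^2 + 11.148*w - 0.3262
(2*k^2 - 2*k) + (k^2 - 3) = 3*k^2 - 2*k - 3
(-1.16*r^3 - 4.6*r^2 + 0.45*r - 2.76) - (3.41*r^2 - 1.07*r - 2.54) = -1.16*r^3 - 8.01*r^2 + 1.52*r - 0.22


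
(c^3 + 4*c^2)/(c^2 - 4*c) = c*(c + 4)/(c - 4)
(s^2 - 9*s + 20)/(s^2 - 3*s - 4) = (s - 5)/(s + 1)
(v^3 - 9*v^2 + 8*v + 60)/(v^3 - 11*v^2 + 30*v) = (v + 2)/v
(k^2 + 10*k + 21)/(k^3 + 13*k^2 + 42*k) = (k + 3)/(k*(k + 6))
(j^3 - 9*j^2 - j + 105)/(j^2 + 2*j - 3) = (j^2 - 12*j + 35)/(j - 1)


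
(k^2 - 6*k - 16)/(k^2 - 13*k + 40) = (k + 2)/(k - 5)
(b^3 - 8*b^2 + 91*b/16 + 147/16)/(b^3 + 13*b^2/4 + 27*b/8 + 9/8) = (4*b^2 - 35*b + 49)/(2*(2*b^2 + 5*b + 3))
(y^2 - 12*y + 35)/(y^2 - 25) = (y - 7)/(y + 5)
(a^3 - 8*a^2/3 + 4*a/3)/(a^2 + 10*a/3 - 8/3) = a*(a - 2)/(a + 4)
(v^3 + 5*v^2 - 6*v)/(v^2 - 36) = v*(v - 1)/(v - 6)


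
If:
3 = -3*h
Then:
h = -1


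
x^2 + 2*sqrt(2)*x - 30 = (x - 3*sqrt(2))*(x + 5*sqrt(2))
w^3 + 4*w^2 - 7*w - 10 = (w - 2)*(w + 1)*(w + 5)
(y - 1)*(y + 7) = y^2 + 6*y - 7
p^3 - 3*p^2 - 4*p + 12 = (p - 3)*(p - 2)*(p + 2)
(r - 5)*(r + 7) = r^2 + 2*r - 35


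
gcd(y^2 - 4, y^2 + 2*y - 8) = y - 2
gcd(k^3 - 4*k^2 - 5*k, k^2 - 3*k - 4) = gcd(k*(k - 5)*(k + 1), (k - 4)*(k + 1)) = k + 1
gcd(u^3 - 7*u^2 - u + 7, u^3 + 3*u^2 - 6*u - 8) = u + 1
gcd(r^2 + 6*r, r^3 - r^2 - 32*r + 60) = r + 6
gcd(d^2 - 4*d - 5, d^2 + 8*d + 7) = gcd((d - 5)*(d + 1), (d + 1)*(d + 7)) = d + 1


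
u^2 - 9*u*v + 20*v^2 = (u - 5*v)*(u - 4*v)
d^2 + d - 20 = (d - 4)*(d + 5)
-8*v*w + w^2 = w*(-8*v + w)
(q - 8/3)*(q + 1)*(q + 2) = q^3 + q^2/3 - 6*q - 16/3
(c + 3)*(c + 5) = c^2 + 8*c + 15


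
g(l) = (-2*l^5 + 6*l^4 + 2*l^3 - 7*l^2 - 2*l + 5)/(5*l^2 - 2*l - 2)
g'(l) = (2 - 10*l)*(-2*l^5 + 6*l^4 + 2*l^3 - 7*l^2 - 2*l + 5)/(5*l^2 - 2*l - 2)^2 + (-10*l^4 + 24*l^3 + 6*l^2 - 14*l - 2)/(5*l^2 - 2*l - 2) = 2*(-15*l^6 + 38*l^5 - 3*l^4 - 28*l^3 + 6*l^2 - 11*l + 7)/(25*l^4 - 20*l^3 - 16*l^2 + 8*l + 4)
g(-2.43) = 9.83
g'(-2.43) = -11.33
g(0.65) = -1.79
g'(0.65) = -3.63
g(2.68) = 0.73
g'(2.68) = -2.40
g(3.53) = -3.12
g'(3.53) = -6.95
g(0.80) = -4.37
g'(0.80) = -62.56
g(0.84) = -11.30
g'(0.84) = -473.78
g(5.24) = -26.34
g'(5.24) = -21.39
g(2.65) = 0.80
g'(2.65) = -2.27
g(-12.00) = 832.41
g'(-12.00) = -197.10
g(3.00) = -0.27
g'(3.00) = -3.90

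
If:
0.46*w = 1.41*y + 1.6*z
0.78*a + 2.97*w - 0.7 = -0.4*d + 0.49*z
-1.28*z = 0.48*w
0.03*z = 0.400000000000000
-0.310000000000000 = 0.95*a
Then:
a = -0.33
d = 282.72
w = -35.56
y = -26.73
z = 13.33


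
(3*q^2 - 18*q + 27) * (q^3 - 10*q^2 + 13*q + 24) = 3*q^5 - 48*q^4 + 246*q^3 - 432*q^2 - 81*q + 648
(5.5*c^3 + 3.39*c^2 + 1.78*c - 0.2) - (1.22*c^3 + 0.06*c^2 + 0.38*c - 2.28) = 4.28*c^3 + 3.33*c^2 + 1.4*c + 2.08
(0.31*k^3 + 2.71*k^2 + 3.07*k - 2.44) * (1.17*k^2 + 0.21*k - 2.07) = 0.3627*k^5 + 3.2358*k^4 + 3.5193*k^3 - 7.8198*k^2 - 6.8673*k + 5.0508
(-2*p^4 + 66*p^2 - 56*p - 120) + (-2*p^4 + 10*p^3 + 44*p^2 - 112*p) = -4*p^4 + 10*p^3 + 110*p^2 - 168*p - 120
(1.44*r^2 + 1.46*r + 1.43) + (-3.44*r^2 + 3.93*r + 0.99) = -2.0*r^2 + 5.39*r + 2.42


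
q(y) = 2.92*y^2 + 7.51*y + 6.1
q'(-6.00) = -27.53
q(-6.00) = 66.16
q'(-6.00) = -27.53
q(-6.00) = 66.16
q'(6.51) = 45.53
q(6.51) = 178.74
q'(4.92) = 36.24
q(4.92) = 113.73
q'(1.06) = 13.70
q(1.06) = 17.34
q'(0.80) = 12.18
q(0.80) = 13.98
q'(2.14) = 20.01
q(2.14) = 35.54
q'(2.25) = 20.65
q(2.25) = 37.78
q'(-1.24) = 0.27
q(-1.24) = 1.28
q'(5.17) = 37.70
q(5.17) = 122.98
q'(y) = 5.84*y + 7.51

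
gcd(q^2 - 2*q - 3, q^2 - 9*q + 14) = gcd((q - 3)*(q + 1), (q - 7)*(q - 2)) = 1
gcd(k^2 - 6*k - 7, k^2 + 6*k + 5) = k + 1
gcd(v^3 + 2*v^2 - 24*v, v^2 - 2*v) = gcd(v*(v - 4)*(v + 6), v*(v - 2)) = v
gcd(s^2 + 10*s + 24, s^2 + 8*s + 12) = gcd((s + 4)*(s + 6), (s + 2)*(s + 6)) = s + 6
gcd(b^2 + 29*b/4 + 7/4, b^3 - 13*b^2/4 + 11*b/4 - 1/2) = 1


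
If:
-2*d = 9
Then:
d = -9/2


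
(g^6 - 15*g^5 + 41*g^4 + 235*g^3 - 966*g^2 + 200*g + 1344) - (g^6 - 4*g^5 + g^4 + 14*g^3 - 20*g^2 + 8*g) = -11*g^5 + 40*g^4 + 221*g^3 - 946*g^2 + 192*g + 1344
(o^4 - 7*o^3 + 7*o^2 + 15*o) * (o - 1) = o^5 - 8*o^4 + 14*o^3 + 8*o^2 - 15*o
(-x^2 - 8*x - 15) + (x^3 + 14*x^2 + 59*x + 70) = x^3 + 13*x^2 + 51*x + 55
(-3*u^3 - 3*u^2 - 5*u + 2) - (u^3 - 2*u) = -4*u^3 - 3*u^2 - 3*u + 2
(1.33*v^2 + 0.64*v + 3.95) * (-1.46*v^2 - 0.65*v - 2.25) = -1.9418*v^4 - 1.7989*v^3 - 9.1755*v^2 - 4.0075*v - 8.8875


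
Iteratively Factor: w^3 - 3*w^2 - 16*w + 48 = (w - 3)*(w^2 - 16) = (w - 3)*(w + 4)*(w - 4)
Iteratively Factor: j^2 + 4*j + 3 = (j + 1)*(j + 3)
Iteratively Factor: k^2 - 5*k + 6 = (k - 3)*(k - 2)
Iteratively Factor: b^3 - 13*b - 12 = (b + 1)*(b^2 - b - 12) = (b - 4)*(b + 1)*(b + 3)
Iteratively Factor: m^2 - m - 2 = (m - 2)*(m + 1)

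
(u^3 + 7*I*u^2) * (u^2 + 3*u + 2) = u^5 + 3*u^4 + 7*I*u^4 + 2*u^3 + 21*I*u^3 + 14*I*u^2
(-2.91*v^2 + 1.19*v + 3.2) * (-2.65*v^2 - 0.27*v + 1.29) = 7.7115*v^4 - 2.3678*v^3 - 12.5552*v^2 + 0.6711*v + 4.128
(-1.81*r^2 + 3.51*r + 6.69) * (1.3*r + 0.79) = -2.353*r^3 + 3.1331*r^2 + 11.4699*r + 5.2851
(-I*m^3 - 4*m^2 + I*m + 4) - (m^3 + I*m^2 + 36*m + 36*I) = -m^3 - I*m^3 - 4*m^2 - I*m^2 - 36*m + I*m + 4 - 36*I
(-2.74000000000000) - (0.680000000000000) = -3.42000000000000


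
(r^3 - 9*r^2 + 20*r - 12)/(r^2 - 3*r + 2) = r - 6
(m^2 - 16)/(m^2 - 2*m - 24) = (m - 4)/(m - 6)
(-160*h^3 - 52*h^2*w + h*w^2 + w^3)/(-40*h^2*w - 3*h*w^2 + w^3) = (4*h + w)/w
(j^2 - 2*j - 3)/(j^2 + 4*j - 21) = (j + 1)/(j + 7)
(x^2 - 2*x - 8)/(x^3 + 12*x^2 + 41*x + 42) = (x - 4)/(x^2 + 10*x + 21)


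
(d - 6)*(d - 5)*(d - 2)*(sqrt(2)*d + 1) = sqrt(2)*d^4 - 13*sqrt(2)*d^3 + d^3 - 13*d^2 + 52*sqrt(2)*d^2 - 60*sqrt(2)*d + 52*d - 60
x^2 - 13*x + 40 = (x - 8)*(x - 5)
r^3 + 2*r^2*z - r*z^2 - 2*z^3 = (r - z)*(r + z)*(r + 2*z)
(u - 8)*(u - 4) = u^2 - 12*u + 32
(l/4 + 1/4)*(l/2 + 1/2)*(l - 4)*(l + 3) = l^4/8 + l^3/8 - 13*l^2/8 - 25*l/8 - 3/2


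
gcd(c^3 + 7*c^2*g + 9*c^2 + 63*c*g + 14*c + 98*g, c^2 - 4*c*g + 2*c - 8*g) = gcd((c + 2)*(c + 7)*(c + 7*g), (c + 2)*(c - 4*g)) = c + 2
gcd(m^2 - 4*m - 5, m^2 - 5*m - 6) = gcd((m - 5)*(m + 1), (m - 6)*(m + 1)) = m + 1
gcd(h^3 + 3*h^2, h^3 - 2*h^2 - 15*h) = h^2 + 3*h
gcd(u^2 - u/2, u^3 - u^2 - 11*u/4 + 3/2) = u - 1/2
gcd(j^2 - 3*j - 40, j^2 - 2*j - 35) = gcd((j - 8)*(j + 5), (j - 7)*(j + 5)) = j + 5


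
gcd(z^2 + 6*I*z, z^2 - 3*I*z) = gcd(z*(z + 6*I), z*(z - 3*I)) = z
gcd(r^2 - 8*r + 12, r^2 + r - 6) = r - 2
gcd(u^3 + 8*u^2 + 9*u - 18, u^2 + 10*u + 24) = u + 6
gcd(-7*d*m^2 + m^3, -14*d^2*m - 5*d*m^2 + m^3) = 7*d*m - m^2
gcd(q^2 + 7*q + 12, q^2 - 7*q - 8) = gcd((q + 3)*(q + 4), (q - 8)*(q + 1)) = 1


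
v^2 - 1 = (v - 1)*(v + 1)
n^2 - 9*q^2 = (n - 3*q)*(n + 3*q)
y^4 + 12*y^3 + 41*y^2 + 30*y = y*(y + 1)*(y + 5)*(y + 6)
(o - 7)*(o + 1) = o^2 - 6*o - 7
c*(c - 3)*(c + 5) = c^3 + 2*c^2 - 15*c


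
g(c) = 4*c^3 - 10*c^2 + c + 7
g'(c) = 12*c^2 - 20*c + 1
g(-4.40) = -531.74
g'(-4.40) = 321.32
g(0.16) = 6.92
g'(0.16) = -1.89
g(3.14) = 35.38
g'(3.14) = 56.52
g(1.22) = 0.60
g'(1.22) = -5.54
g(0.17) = 6.90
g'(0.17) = -2.05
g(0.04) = 7.02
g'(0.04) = 0.22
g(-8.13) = -2811.57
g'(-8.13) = 956.76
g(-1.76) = -47.54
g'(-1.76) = 73.37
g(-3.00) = -194.00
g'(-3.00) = 169.00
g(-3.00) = -194.00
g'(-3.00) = 169.00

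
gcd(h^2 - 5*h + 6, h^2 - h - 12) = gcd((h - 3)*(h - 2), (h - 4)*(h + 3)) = 1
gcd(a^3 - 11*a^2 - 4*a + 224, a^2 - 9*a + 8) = a - 8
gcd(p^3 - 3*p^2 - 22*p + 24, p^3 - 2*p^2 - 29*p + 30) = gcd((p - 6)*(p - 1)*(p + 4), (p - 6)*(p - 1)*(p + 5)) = p^2 - 7*p + 6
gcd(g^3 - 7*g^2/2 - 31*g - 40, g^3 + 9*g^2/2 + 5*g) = g^2 + 9*g/2 + 5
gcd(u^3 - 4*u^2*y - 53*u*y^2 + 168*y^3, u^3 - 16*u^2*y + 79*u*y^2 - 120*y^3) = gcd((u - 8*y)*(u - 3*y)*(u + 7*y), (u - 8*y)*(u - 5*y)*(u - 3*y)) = u^2 - 11*u*y + 24*y^2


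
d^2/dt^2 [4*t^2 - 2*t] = 8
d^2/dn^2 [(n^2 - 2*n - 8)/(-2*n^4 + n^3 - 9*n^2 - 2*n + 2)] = 2*(-12*n^8 + 54*n^7 + 305*n^6 - 102*n^5 + 1212*n^4 - 234*n^3 + 2010*n^2 + 492*n + 180)/(8*n^12 - 12*n^11 + 114*n^10 - 85*n^9 + 465*n^8 + 3*n^7 + 423*n^6 + 534*n^5 - 330*n^4 - 220*n^3 + 84*n^2 + 24*n - 8)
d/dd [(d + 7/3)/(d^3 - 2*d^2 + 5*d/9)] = 3*(-54*d^3 - 135*d^2 + 252*d - 35)/(d^2*(81*d^4 - 324*d^3 + 414*d^2 - 180*d + 25))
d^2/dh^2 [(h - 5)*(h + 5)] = 2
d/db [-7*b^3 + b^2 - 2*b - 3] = -21*b^2 + 2*b - 2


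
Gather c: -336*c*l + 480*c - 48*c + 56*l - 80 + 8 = c*(432 - 336*l) + 56*l - 72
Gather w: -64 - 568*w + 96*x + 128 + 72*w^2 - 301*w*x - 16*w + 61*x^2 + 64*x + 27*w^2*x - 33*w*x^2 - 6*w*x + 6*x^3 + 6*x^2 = w^2*(27*x + 72) + w*(-33*x^2 - 307*x - 584) + 6*x^3 + 67*x^2 + 160*x + 64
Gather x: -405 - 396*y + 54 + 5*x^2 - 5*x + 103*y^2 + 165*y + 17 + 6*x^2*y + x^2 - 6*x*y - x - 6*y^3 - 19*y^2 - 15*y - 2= x^2*(6*y + 6) + x*(-6*y - 6) - 6*y^3 + 84*y^2 - 246*y - 336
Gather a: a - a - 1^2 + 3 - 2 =0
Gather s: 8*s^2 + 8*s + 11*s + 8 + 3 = 8*s^2 + 19*s + 11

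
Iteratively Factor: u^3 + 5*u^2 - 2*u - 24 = (u + 3)*(u^2 + 2*u - 8) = (u - 2)*(u + 3)*(u + 4)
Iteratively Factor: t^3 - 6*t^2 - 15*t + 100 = (t - 5)*(t^2 - t - 20) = (t - 5)^2*(t + 4)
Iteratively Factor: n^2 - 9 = (n - 3)*(n + 3)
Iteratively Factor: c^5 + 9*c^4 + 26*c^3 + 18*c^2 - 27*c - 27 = (c + 3)*(c^4 + 6*c^3 + 8*c^2 - 6*c - 9) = (c + 3)^2*(c^3 + 3*c^2 - c - 3) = (c + 1)*(c + 3)^2*(c^2 + 2*c - 3) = (c + 1)*(c + 3)^3*(c - 1)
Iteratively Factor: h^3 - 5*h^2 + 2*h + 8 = (h + 1)*(h^2 - 6*h + 8) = (h - 2)*(h + 1)*(h - 4)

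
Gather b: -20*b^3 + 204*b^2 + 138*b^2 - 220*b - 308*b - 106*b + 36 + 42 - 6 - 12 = -20*b^3 + 342*b^2 - 634*b + 60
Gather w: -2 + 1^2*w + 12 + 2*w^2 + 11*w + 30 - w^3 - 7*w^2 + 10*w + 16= -w^3 - 5*w^2 + 22*w + 56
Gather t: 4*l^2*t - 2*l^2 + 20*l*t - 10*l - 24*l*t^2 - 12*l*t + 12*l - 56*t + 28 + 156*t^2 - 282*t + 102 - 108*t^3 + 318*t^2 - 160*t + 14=-2*l^2 + 2*l - 108*t^3 + t^2*(474 - 24*l) + t*(4*l^2 + 8*l - 498) + 144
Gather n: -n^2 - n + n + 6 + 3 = 9 - n^2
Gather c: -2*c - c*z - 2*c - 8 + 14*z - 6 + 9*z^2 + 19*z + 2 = c*(-z - 4) + 9*z^2 + 33*z - 12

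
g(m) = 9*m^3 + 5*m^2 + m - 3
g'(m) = 27*m^2 + 10*m + 1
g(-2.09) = -65.41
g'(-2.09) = 98.04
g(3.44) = 425.98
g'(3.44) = 354.91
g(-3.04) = -212.68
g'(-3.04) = 220.12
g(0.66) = 2.43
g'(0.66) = 19.36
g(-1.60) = -28.66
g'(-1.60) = 54.12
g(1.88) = 76.35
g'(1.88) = 115.23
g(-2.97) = -197.65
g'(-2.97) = 209.46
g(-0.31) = -3.10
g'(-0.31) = 0.49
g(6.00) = 2127.00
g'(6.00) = 1033.00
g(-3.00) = -204.00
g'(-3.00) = 214.00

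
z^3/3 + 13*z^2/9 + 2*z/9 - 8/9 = (z/3 + 1/3)*(z - 2/3)*(z + 4)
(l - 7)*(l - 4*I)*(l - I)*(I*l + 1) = I*l^4 + 6*l^3 - 7*I*l^3 - 42*l^2 - 9*I*l^2 - 4*l + 63*I*l + 28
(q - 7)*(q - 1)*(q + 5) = q^3 - 3*q^2 - 33*q + 35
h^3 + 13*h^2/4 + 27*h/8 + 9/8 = (h + 3/4)*(h + 1)*(h + 3/2)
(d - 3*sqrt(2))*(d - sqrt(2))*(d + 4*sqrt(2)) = d^3 - 26*d + 24*sqrt(2)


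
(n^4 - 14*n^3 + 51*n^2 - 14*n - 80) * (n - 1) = n^5 - 15*n^4 + 65*n^3 - 65*n^2 - 66*n + 80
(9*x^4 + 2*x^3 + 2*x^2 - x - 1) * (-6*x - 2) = -54*x^5 - 30*x^4 - 16*x^3 + 2*x^2 + 8*x + 2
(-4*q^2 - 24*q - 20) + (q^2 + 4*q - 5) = -3*q^2 - 20*q - 25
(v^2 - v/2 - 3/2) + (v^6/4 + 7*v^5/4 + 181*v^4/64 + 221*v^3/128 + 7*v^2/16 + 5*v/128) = v^6/4 + 7*v^5/4 + 181*v^4/64 + 221*v^3/128 + 23*v^2/16 - 59*v/128 - 3/2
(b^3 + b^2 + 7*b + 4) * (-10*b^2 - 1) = -10*b^5 - 10*b^4 - 71*b^3 - 41*b^2 - 7*b - 4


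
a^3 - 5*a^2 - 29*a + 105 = (a - 7)*(a - 3)*(a + 5)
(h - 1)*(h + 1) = h^2 - 1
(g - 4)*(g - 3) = g^2 - 7*g + 12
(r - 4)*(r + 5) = r^2 + r - 20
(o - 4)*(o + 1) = o^2 - 3*o - 4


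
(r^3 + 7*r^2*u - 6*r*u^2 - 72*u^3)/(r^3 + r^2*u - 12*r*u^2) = (r + 6*u)/r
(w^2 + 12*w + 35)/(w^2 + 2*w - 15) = (w + 7)/(w - 3)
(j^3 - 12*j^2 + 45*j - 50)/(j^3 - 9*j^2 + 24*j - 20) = (j - 5)/(j - 2)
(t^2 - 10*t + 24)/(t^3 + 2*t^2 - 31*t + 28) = (t - 6)/(t^2 + 6*t - 7)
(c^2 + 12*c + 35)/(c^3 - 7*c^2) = (c^2 + 12*c + 35)/(c^2*(c - 7))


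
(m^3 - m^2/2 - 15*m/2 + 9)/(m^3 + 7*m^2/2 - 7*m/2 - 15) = (2*m - 3)/(2*m + 5)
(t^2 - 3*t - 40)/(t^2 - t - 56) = (t + 5)/(t + 7)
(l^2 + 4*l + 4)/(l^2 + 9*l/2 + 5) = 2*(l + 2)/(2*l + 5)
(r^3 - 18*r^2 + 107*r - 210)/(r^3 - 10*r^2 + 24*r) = (r^2 - 12*r + 35)/(r*(r - 4))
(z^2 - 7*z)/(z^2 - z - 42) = z/(z + 6)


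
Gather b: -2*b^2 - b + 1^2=-2*b^2 - b + 1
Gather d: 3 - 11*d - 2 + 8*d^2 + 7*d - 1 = 8*d^2 - 4*d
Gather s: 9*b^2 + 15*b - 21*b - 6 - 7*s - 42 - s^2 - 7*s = 9*b^2 - 6*b - s^2 - 14*s - 48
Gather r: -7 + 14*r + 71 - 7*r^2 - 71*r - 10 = -7*r^2 - 57*r + 54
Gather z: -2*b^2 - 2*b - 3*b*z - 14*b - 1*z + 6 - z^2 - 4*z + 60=-2*b^2 - 16*b - z^2 + z*(-3*b - 5) + 66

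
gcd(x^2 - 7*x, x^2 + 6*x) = x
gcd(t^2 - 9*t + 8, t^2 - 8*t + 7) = t - 1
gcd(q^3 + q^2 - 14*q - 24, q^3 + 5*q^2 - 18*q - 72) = q^2 - q - 12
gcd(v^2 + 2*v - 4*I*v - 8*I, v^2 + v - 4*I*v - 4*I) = v - 4*I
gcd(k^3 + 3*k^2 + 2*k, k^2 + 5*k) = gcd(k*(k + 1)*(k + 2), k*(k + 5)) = k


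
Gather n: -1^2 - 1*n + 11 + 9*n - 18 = 8*n - 8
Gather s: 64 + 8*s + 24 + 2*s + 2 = 10*s + 90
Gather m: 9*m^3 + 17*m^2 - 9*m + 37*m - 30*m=9*m^3 + 17*m^2 - 2*m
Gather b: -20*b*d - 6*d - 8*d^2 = -20*b*d - 8*d^2 - 6*d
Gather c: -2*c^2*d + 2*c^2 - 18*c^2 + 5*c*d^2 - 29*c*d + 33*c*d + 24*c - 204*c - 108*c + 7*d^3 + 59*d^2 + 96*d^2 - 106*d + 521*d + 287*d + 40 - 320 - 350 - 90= c^2*(-2*d - 16) + c*(5*d^2 + 4*d - 288) + 7*d^3 + 155*d^2 + 702*d - 720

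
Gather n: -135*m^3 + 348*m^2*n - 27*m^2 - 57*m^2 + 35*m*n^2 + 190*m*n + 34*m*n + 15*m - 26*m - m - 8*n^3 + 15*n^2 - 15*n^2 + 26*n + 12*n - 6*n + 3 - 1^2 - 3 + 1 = -135*m^3 - 84*m^2 + 35*m*n^2 - 12*m - 8*n^3 + n*(348*m^2 + 224*m + 32)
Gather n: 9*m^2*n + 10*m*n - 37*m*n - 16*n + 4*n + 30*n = n*(9*m^2 - 27*m + 18)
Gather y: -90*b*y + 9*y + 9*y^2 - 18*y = 9*y^2 + y*(-90*b - 9)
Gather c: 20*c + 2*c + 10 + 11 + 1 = 22*c + 22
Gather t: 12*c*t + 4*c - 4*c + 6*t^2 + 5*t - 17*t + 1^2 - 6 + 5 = 6*t^2 + t*(12*c - 12)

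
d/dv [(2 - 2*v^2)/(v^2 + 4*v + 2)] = 4*(-2*v^2 - 3*v - 2)/(v^4 + 8*v^3 + 20*v^2 + 16*v + 4)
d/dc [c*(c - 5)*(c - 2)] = 3*c^2 - 14*c + 10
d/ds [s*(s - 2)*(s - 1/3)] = 3*s^2 - 14*s/3 + 2/3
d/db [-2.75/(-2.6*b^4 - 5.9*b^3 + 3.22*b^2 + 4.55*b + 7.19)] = (-28.6*b^3 - 48.675*b^2 + 17.71*b + 12.5125)/(-2.6*b^4 - 5.9*b^3 + 3.22*b^2 + 4.55*b + 7.19)^2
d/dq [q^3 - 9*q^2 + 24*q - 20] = 3*q^2 - 18*q + 24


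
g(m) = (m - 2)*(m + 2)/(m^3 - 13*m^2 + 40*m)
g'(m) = (m - 2)*(m + 2)*(-3*m^2 + 26*m - 40)/(m^3 - 13*m^2 + 40*m)^2 + (m - 2)/(m^3 - 13*m^2 + 40*m) + (m + 2)/(m^3 - 13*m^2 + 40*m)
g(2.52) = 0.07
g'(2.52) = 0.16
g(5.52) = -3.72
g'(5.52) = 4.77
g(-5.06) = -0.03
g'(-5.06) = 0.00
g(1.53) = -0.05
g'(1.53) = 0.10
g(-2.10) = -0.00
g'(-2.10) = 0.03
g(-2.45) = -0.01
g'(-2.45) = 0.02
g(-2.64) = -0.01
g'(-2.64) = 0.02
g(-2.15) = -0.00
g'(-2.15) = 0.02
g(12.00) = 0.42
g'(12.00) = -0.13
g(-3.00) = -0.02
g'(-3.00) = 0.01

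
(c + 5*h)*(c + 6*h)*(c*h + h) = c^3*h + 11*c^2*h^2 + c^2*h + 30*c*h^3 + 11*c*h^2 + 30*h^3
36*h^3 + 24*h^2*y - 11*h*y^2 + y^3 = (-6*h + y)^2*(h + y)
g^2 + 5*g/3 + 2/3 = (g + 2/3)*(g + 1)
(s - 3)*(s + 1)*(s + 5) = s^3 + 3*s^2 - 13*s - 15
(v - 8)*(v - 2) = v^2 - 10*v + 16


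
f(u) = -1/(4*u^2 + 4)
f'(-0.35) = -0.14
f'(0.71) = 0.16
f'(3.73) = 0.01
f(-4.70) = -0.01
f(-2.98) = -0.03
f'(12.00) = 0.00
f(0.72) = -0.16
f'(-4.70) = -0.00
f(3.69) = -0.02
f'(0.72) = 0.16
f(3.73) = -0.02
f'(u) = 8*u/(4*u^2 + 4)^2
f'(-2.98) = -0.02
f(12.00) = 0.00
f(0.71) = -0.17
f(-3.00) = -0.02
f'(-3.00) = -0.02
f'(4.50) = 0.00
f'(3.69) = 0.01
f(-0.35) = -0.22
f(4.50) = -0.01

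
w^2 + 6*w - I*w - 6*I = (w + 6)*(w - I)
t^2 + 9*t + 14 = (t + 2)*(t + 7)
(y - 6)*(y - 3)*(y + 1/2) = y^3 - 17*y^2/2 + 27*y/2 + 9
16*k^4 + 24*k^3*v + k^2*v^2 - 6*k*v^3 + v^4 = (-4*k + v)^2*(k + v)^2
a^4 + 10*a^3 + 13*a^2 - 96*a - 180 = (a - 3)*(a + 2)*(a + 5)*(a + 6)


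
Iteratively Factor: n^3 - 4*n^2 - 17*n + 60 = (n - 3)*(n^2 - n - 20) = (n - 5)*(n - 3)*(n + 4)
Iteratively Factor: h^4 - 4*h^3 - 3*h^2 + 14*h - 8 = (h - 4)*(h^3 - 3*h + 2) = (h - 4)*(h + 2)*(h^2 - 2*h + 1) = (h - 4)*(h - 1)*(h + 2)*(h - 1)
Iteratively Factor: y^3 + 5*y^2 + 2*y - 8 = (y + 4)*(y^2 + y - 2) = (y + 2)*(y + 4)*(y - 1)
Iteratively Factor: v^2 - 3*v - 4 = (v - 4)*(v + 1)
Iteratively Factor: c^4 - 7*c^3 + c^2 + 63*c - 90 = (c + 3)*(c^3 - 10*c^2 + 31*c - 30) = (c - 2)*(c + 3)*(c^2 - 8*c + 15) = (c - 5)*(c - 2)*(c + 3)*(c - 3)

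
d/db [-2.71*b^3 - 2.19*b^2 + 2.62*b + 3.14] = -8.13*b^2 - 4.38*b + 2.62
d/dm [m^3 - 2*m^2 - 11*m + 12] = 3*m^2 - 4*m - 11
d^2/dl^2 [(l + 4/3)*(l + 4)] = 2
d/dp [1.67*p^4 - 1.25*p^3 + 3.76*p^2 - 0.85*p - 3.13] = 6.68*p^3 - 3.75*p^2 + 7.52*p - 0.85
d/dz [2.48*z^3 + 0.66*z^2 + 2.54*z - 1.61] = 7.44*z^2 + 1.32*z + 2.54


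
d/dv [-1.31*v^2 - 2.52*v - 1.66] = -2.62*v - 2.52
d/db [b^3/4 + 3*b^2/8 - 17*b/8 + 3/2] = 3*b^2/4 + 3*b/4 - 17/8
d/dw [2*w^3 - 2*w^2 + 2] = 2*w*(3*w - 2)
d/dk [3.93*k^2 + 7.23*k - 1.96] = 7.86*k + 7.23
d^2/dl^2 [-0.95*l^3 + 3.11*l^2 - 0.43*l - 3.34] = 6.22 - 5.7*l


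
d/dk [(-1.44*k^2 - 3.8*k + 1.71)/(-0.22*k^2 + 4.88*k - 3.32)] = (-7.8632*k^2 + 10.314*k + 4.2712)/(0.0484*k^4 - 2.1472*k^3 + 25.2752*k^2 - 32.4032*k + 11.0224)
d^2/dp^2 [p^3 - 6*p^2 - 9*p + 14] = 6*p - 12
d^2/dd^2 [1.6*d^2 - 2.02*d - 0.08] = 3.20000000000000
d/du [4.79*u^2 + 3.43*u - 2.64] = 9.58*u + 3.43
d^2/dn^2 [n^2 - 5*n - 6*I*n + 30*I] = 2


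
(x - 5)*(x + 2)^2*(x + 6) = x^4 + 5*x^3 - 22*x^2 - 116*x - 120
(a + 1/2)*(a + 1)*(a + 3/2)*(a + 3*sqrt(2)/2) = a^4 + 3*sqrt(2)*a^3/2 + 3*a^3 + 11*a^2/4 + 9*sqrt(2)*a^2/2 + 3*a/4 + 33*sqrt(2)*a/8 + 9*sqrt(2)/8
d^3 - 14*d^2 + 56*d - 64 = (d - 8)*(d - 4)*(d - 2)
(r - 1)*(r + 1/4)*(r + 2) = r^3 + 5*r^2/4 - 7*r/4 - 1/2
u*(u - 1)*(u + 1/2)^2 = u^4 - 3*u^2/4 - u/4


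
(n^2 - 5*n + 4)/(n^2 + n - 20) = (n - 1)/(n + 5)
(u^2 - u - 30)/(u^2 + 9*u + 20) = (u - 6)/(u + 4)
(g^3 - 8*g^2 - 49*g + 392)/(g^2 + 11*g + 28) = (g^2 - 15*g + 56)/(g + 4)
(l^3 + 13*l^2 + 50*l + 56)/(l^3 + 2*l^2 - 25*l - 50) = (l^2 + 11*l + 28)/(l^2 - 25)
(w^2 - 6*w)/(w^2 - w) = (w - 6)/(w - 1)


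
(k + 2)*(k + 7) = k^2 + 9*k + 14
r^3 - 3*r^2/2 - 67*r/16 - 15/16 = (r - 3)*(r + 1/4)*(r + 5/4)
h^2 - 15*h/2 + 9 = (h - 6)*(h - 3/2)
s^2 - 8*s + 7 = (s - 7)*(s - 1)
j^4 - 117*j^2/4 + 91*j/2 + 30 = (j - 4)*(j - 5/2)*(j + 1/2)*(j + 6)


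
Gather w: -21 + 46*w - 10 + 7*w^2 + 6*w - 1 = 7*w^2 + 52*w - 32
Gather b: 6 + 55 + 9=70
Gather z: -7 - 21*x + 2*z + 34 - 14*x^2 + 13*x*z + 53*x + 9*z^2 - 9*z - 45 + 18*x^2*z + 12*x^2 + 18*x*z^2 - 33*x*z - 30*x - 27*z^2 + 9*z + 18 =-2*x^2 + 2*x + z^2*(18*x - 18) + z*(18*x^2 - 20*x + 2)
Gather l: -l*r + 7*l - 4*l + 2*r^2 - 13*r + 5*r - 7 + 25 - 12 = l*(3 - r) + 2*r^2 - 8*r + 6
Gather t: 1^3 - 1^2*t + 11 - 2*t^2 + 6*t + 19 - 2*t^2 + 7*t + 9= -4*t^2 + 12*t + 40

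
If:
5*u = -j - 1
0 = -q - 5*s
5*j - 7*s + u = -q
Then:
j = -5*u - 1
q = 10*u + 25/12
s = -2*u - 5/12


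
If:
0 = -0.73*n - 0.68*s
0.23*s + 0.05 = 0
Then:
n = 0.20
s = -0.22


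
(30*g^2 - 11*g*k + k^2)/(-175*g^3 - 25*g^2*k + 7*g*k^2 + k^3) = (-6*g + k)/(35*g^2 + 12*g*k + k^2)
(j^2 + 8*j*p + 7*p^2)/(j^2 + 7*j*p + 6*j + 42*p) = (j + p)/(j + 6)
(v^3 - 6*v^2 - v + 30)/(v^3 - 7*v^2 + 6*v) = (v^3 - 6*v^2 - v + 30)/(v*(v^2 - 7*v + 6))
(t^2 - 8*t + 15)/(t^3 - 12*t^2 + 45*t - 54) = (t - 5)/(t^2 - 9*t + 18)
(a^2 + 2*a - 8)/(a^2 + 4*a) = (a - 2)/a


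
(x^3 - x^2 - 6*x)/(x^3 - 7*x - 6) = x/(x + 1)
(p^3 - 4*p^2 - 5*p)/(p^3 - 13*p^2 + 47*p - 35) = p*(p + 1)/(p^2 - 8*p + 7)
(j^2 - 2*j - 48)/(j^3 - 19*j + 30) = (j^2 - 2*j - 48)/(j^3 - 19*j + 30)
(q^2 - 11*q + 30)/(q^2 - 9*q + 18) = (q - 5)/(q - 3)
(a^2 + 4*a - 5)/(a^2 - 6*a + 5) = (a + 5)/(a - 5)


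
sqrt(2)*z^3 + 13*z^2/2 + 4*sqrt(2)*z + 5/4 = (z + sqrt(2)/2)*(z + 5*sqrt(2)/2)*(sqrt(2)*z + 1/2)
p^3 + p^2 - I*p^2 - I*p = p*(p + 1)*(p - I)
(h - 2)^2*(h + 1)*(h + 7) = h^4 + 4*h^3 - 21*h^2 + 4*h + 28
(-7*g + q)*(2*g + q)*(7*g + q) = -98*g^3 - 49*g^2*q + 2*g*q^2 + q^3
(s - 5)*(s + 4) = s^2 - s - 20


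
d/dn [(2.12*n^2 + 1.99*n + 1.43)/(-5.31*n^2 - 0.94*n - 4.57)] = (8.5741*n^2 - 4.1902*n - 7.7501)/(28.1961*n^4 + 9.9828*n^3 + 49.417*n^2 + 8.5916*n + 20.8849)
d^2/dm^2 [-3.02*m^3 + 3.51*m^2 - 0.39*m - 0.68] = 7.02 - 18.12*m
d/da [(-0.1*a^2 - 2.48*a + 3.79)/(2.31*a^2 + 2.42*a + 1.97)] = (5.4868*a^2 - 17.9038*a - 14.0574)/(5.3361*a^4 + 11.1804*a^3 + 14.9578*a^2 + 9.5348*a + 3.8809)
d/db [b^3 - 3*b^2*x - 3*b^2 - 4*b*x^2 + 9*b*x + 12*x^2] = 3*b^2 - 6*b*x - 6*b - 4*x^2 + 9*x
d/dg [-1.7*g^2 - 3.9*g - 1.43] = -3.4*g - 3.9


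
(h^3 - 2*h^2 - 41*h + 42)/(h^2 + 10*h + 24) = (h^2 - 8*h + 7)/(h + 4)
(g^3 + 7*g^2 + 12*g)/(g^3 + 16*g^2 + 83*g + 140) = g*(g + 3)/(g^2 + 12*g + 35)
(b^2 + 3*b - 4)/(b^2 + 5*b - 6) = (b + 4)/(b + 6)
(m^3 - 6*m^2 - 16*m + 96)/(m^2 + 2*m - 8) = (m^2 - 10*m + 24)/(m - 2)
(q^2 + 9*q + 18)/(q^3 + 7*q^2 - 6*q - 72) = (q + 3)/(q^2 + q - 12)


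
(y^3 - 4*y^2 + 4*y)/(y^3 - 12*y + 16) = y/(y + 4)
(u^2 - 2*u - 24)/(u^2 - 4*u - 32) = (u - 6)/(u - 8)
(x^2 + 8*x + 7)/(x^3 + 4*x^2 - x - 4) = (x + 7)/(x^2 + 3*x - 4)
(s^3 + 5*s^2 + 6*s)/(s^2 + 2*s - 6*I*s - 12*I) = s*(s + 3)/(s - 6*I)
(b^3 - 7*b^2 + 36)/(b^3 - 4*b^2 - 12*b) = (b - 3)/b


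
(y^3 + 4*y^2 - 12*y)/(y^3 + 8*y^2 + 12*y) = (y - 2)/(y + 2)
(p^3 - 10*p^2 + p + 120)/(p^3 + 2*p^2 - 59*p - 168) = (p - 5)/(p + 7)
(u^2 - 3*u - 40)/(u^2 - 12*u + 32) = (u + 5)/(u - 4)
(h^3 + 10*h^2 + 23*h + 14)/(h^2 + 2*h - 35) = (h^2 + 3*h + 2)/(h - 5)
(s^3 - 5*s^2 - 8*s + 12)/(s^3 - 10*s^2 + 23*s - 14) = (s^2 - 4*s - 12)/(s^2 - 9*s + 14)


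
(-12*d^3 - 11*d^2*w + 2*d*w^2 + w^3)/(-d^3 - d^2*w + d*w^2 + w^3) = (-12*d^2 + d*w + w^2)/(-d^2 + w^2)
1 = 1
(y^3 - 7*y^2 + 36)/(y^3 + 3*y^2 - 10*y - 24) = (y - 6)/(y + 4)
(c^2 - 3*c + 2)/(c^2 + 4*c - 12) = (c - 1)/(c + 6)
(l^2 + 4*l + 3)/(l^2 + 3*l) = (l + 1)/l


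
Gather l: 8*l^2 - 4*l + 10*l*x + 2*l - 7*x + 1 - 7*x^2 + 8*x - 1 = 8*l^2 + l*(10*x - 2) - 7*x^2 + x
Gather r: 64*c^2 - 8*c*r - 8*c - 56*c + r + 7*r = 64*c^2 - 64*c + r*(8 - 8*c)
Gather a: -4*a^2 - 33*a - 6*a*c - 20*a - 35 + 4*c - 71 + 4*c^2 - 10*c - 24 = -4*a^2 + a*(-6*c - 53) + 4*c^2 - 6*c - 130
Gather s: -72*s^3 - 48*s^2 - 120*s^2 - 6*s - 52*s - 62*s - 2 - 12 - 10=-72*s^3 - 168*s^2 - 120*s - 24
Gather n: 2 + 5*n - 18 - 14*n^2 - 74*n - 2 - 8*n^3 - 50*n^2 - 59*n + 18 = -8*n^3 - 64*n^2 - 128*n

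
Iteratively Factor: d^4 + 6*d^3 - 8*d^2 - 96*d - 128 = (d - 4)*(d^3 + 10*d^2 + 32*d + 32) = (d - 4)*(d + 4)*(d^2 + 6*d + 8) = (d - 4)*(d + 2)*(d + 4)*(d + 4)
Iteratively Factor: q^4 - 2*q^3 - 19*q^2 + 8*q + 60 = (q - 5)*(q^3 + 3*q^2 - 4*q - 12) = (q - 5)*(q + 3)*(q^2 - 4) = (q - 5)*(q - 2)*(q + 3)*(q + 2)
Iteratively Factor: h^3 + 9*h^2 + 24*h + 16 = (h + 1)*(h^2 + 8*h + 16) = (h + 1)*(h + 4)*(h + 4)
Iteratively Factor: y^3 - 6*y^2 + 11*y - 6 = (y - 3)*(y^2 - 3*y + 2) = (y - 3)*(y - 2)*(y - 1)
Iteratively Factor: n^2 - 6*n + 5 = (n - 5)*(n - 1)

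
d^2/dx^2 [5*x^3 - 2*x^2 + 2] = 30*x - 4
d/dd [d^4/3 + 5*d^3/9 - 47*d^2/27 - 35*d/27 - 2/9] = 4*d^3/3 + 5*d^2/3 - 94*d/27 - 35/27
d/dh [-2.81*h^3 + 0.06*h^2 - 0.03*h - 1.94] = -8.43*h^2 + 0.12*h - 0.03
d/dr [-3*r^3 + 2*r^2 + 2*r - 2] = -9*r^2 + 4*r + 2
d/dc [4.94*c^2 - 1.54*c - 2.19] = 9.88*c - 1.54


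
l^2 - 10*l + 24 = (l - 6)*(l - 4)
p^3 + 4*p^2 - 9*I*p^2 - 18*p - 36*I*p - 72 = (p + 4)*(p - 6*I)*(p - 3*I)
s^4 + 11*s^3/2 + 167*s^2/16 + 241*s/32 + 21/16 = (s + 1/4)*(s + 3/2)*(s + 7/4)*(s + 2)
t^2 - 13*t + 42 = (t - 7)*(t - 6)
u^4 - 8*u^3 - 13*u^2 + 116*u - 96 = (u - 8)*(u - 3)*(u - 1)*(u + 4)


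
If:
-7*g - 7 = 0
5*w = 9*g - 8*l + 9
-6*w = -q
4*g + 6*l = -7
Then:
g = -1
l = -1/2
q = 24/5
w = 4/5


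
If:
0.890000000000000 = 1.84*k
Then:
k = 0.48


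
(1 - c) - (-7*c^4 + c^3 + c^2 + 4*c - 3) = 7*c^4 - c^3 - c^2 - 5*c + 4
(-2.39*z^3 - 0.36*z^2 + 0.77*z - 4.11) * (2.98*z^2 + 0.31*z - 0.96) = -7.1222*z^5 - 1.8137*z^4 + 4.4774*z^3 - 11.6635*z^2 - 2.0133*z + 3.9456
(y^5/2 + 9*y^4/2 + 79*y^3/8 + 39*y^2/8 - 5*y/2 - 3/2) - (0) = y^5/2 + 9*y^4/2 + 79*y^3/8 + 39*y^2/8 - 5*y/2 - 3/2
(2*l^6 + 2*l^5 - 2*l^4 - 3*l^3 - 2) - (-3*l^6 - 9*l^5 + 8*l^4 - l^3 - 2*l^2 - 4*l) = 5*l^6 + 11*l^5 - 10*l^4 - 2*l^3 + 2*l^2 + 4*l - 2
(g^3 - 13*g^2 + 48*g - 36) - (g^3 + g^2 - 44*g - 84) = -14*g^2 + 92*g + 48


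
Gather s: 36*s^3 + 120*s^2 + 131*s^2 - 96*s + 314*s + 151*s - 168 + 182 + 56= 36*s^3 + 251*s^2 + 369*s + 70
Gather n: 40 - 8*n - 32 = 8 - 8*n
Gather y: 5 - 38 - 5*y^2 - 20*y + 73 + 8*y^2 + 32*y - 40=3*y^2 + 12*y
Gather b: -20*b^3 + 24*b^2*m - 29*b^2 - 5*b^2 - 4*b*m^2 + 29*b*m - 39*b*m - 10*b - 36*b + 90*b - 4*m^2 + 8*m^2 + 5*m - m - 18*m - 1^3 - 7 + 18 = -20*b^3 + b^2*(24*m - 34) + b*(-4*m^2 - 10*m + 44) + 4*m^2 - 14*m + 10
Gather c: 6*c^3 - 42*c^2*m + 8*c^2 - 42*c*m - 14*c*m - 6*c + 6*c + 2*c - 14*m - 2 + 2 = 6*c^3 + c^2*(8 - 42*m) + c*(2 - 56*m) - 14*m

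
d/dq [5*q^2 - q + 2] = 10*q - 1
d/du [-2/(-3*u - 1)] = -6/(3*u + 1)^2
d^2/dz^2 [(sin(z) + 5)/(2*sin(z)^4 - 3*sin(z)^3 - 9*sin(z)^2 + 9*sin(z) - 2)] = (36*sin(z)^9 + 254*sin(z)^8 - 738*sin(z)^7 - 1060*sin(z)^6 + 2626*sin(z)^5 + 2699*sin(z)^4 - 4409*sin(z)^3 - 1725*sin(z)^2 + 2812*sin(z) - 666)/(-2*sin(z)^4 + 3*sin(z)^3 + 9*sin(z)^2 - 9*sin(z) + 2)^3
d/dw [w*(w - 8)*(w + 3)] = 3*w^2 - 10*w - 24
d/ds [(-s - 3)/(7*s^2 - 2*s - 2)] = (7*s^2 + 42*s - 4)/(49*s^4 - 28*s^3 - 24*s^2 + 8*s + 4)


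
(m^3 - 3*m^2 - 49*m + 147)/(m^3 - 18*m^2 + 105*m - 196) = (m^2 + 4*m - 21)/(m^2 - 11*m + 28)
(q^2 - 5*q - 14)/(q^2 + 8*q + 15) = (q^2 - 5*q - 14)/(q^2 + 8*q + 15)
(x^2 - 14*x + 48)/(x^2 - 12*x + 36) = (x - 8)/(x - 6)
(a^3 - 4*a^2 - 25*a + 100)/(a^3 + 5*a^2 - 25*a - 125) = (a - 4)/(a + 5)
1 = 1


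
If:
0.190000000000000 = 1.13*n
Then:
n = 0.17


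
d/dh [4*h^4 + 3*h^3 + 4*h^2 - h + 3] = 16*h^3 + 9*h^2 + 8*h - 1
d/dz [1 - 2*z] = -2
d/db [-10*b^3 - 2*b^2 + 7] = 2*b*(-15*b - 2)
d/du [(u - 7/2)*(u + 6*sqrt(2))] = 2*u - 7/2 + 6*sqrt(2)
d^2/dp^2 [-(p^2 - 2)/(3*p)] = 4/(3*p^3)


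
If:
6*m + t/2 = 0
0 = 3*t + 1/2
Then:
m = 1/72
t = -1/6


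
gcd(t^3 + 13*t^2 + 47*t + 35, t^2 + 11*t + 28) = t + 7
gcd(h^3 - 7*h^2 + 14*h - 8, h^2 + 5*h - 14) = h - 2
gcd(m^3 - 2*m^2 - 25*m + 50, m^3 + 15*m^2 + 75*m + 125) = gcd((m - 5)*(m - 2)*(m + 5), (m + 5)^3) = m + 5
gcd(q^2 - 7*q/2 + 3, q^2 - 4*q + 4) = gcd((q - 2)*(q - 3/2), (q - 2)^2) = q - 2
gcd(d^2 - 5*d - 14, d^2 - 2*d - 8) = d + 2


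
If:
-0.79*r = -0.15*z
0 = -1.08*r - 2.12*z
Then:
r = 0.00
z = 0.00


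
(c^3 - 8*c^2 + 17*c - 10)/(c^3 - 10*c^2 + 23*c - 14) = (c - 5)/(c - 7)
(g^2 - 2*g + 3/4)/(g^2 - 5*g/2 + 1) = (g - 3/2)/(g - 2)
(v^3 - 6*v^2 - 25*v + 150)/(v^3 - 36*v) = (v^2 - 25)/(v*(v + 6))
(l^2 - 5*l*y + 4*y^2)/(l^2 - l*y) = (l - 4*y)/l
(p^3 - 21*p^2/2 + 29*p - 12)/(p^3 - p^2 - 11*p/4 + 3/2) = 2*(p^2 - 10*p + 24)/(2*p^2 - p - 6)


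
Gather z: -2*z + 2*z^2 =2*z^2 - 2*z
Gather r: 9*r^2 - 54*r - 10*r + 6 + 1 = 9*r^2 - 64*r + 7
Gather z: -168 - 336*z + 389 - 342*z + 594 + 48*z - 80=735 - 630*z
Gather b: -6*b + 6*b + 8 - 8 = 0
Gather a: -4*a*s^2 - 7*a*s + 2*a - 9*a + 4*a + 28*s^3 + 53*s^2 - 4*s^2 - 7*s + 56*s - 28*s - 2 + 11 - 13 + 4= a*(-4*s^2 - 7*s - 3) + 28*s^3 + 49*s^2 + 21*s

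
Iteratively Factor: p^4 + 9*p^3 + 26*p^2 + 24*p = (p + 3)*(p^3 + 6*p^2 + 8*p) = (p + 3)*(p + 4)*(p^2 + 2*p) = p*(p + 3)*(p + 4)*(p + 2)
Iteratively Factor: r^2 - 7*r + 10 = (r - 2)*(r - 5)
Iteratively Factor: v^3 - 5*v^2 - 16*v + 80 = (v - 4)*(v^2 - v - 20) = (v - 5)*(v - 4)*(v + 4)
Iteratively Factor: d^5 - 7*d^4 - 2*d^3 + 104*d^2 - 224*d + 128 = (d - 4)*(d^4 - 3*d^3 - 14*d^2 + 48*d - 32) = (d - 4)^2*(d^3 + d^2 - 10*d + 8) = (d - 4)^2*(d + 4)*(d^2 - 3*d + 2) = (d - 4)^2*(d - 2)*(d + 4)*(d - 1)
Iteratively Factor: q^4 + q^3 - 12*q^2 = (q)*(q^3 + q^2 - 12*q) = q^2*(q^2 + q - 12) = q^2*(q + 4)*(q - 3)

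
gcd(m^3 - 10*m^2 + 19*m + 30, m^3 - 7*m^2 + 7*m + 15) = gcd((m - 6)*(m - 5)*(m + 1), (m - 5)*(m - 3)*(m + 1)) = m^2 - 4*m - 5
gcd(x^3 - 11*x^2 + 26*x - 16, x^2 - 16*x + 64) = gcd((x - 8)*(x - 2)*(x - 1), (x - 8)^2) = x - 8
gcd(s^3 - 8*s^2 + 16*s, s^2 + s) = s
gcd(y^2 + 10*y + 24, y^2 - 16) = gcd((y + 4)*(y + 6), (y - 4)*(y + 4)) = y + 4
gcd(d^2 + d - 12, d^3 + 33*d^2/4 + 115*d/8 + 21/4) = 1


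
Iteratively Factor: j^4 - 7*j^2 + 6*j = (j - 2)*(j^3 + 2*j^2 - 3*j) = (j - 2)*(j + 3)*(j^2 - j) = (j - 2)*(j - 1)*(j + 3)*(j)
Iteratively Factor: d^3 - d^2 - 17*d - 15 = (d - 5)*(d^2 + 4*d + 3) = (d - 5)*(d + 1)*(d + 3)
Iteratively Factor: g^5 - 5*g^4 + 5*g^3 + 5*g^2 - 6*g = (g - 3)*(g^4 - 2*g^3 - g^2 + 2*g) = (g - 3)*(g - 2)*(g^3 - g) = (g - 3)*(g - 2)*(g - 1)*(g^2 + g) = (g - 3)*(g - 2)*(g - 1)*(g + 1)*(g)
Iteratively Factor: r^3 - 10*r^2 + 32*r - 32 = (r - 2)*(r^2 - 8*r + 16) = (r - 4)*(r - 2)*(r - 4)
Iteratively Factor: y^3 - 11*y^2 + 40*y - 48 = (y - 4)*(y^2 - 7*y + 12) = (y - 4)*(y - 3)*(y - 4)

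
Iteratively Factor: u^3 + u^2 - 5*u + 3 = (u - 1)*(u^2 + 2*u - 3) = (u - 1)^2*(u + 3)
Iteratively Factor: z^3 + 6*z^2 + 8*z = (z)*(z^2 + 6*z + 8) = z*(z + 2)*(z + 4)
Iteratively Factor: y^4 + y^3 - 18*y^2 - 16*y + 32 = (y + 4)*(y^3 - 3*y^2 - 6*y + 8) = (y - 4)*(y + 4)*(y^2 + y - 2) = (y - 4)*(y - 1)*(y + 4)*(y + 2)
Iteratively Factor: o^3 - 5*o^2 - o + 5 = (o - 1)*(o^2 - 4*o - 5) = (o - 1)*(o + 1)*(o - 5)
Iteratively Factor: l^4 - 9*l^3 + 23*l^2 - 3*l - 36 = (l - 3)*(l^3 - 6*l^2 + 5*l + 12) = (l - 3)^2*(l^2 - 3*l - 4) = (l - 4)*(l - 3)^2*(l + 1)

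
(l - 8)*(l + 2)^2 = l^3 - 4*l^2 - 28*l - 32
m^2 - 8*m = m*(m - 8)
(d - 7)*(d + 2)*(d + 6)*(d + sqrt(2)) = d^4 + d^3 + sqrt(2)*d^3 - 44*d^2 + sqrt(2)*d^2 - 84*d - 44*sqrt(2)*d - 84*sqrt(2)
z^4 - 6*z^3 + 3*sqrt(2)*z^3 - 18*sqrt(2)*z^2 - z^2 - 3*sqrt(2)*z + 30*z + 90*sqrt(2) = (z - 5)*(z - 3)*(z + 2)*(z + 3*sqrt(2))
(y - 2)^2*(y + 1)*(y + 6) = y^4 + 3*y^3 - 18*y^2 + 4*y + 24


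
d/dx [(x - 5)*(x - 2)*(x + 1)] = 3*x^2 - 12*x + 3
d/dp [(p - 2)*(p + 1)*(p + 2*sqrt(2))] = 3*p^2 - 2*p + 4*sqrt(2)*p - 2*sqrt(2) - 2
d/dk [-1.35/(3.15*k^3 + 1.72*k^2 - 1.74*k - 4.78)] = (12.7575*k^2 + 4.644*k - 2.349)/(3.15*k^3 + 1.72*k^2 - 1.74*k - 4.78)^2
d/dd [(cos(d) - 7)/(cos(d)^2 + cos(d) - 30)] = (cos(d)^2 - 14*cos(d) + 23)*sin(d)/(cos(d)^2 + cos(d) - 30)^2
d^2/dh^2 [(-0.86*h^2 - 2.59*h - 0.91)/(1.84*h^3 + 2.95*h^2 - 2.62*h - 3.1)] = (-5.823232*h^6 - 52.612224*h^5 - 146.1972*h^4 - 231.052414*h^3 - 245.662602*h^2 - 131.0568*h - 3.594348)/(6.229504*h^9 + 29.96256*h^8 + 21.426984*h^7 - 91.141865*h^6 - 131.470962*h^5 + 69.48357*h^4 + 178.821872*h^3 + 21.20958*h^2 - 75.5346*h - 29.791)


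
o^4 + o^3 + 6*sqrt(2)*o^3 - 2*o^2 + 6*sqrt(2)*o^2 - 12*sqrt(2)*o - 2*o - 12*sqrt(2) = (o + 1)*(o - sqrt(2))*(o + sqrt(2))*(o + 6*sqrt(2))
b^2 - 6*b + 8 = (b - 4)*(b - 2)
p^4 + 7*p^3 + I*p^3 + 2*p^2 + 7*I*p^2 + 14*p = p*(p + 7)*(p - I)*(p + 2*I)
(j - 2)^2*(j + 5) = j^3 + j^2 - 16*j + 20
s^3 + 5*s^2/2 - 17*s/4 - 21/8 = (s - 3/2)*(s + 1/2)*(s + 7/2)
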